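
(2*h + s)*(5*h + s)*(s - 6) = 10*h^2*s - 60*h^2 + 7*h*s^2 - 42*h*s + s^3 - 6*s^2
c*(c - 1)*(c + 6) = c^3 + 5*c^2 - 6*c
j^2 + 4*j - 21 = (j - 3)*(j + 7)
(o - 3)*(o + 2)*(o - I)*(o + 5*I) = o^4 - o^3 + 4*I*o^3 - o^2 - 4*I*o^2 - 5*o - 24*I*o - 30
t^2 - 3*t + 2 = (t - 2)*(t - 1)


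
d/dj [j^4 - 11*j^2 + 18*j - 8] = 4*j^3 - 22*j + 18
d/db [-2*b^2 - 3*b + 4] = -4*b - 3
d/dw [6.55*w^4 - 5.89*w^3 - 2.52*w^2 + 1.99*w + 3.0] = 26.2*w^3 - 17.67*w^2 - 5.04*w + 1.99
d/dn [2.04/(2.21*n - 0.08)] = -4.5084/(2.21*n - 0.08)^2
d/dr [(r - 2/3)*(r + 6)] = 2*r + 16/3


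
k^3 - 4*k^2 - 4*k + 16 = (k - 4)*(k - 2)*(k + 2)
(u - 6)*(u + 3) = u^2 - 3*u - 18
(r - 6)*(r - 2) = r^2 - 8*r + 12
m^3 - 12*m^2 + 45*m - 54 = (m - 6)*(m - 3)^2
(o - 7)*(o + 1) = o^2 - 6*o - 7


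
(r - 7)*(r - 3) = r^2 - 10*r + 21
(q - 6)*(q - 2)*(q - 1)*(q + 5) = q^4 - 4*q^3 - 25*q^2 + 88*q - 60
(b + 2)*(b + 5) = b^2 + 7*b + 10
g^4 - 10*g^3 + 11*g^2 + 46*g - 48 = (g - 8)*(g - 3)*(g - 1)*(g + 2)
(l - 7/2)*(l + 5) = l^2 + 3*l/2 - 35/2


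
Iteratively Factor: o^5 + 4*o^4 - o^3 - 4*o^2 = (o + 1)*(o^4 + 3*o^3 - 4*o^2) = o*(o + 1)*(o^3 + 3*o^2 - 4*o) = o*(o + 1)*(o + 4)*(o^2 - o) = o*(o - 1)*(o + 1)*(o + 4)*(o)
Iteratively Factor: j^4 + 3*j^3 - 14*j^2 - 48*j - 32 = (j + 2)*(j^3 + j^2 - 16*j - 16) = (j + 2)*(j + 4)*(j^2 - 3*j - 4) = (j + 1)*(j + 2)*(j + 4)*(j - 4)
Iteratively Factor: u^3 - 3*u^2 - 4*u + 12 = (u - 2)*(u^2 - u - 6) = (u - 3)*(u - 2)*(u + 2)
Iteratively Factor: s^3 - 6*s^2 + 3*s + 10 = (s - 5)*(s^2 - s - 2) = (s - 5)*(s + 1)*(s - 2)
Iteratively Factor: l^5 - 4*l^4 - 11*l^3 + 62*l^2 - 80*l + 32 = (l - 2)*(l^4 - 2*l^3 - 15*l^2 + 32*l - 16) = (l - 4)*(l - 2)*(l^3 + 2*l^2 - 7*l + 4) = (l - 4)*(l - 2)*(l - 1)*(l^2 + 3*l - 4) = (l - 4)*(l - 2)*(l - 1)^2*(l + 4)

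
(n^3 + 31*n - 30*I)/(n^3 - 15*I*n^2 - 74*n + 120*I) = (n^2 + 5*I*n + 6)/(n^2 - 10*I*n - 24)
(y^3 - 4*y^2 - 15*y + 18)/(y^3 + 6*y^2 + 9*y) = (y^2 - 7*y + 6)/(y*(y + 3))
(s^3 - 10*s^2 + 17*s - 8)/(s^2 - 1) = (s^2 - 9*s + 8)/(s + 1)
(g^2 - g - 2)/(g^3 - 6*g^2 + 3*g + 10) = 1/(g - 5)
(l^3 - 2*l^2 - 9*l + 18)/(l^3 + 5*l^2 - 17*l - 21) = (l^2 + l - 6)/(l^2 + 8*l + 7)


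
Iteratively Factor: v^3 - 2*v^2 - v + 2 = (v - 2)*(v^2 - 1) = (v - 2)*(v + 1)*(v - 1)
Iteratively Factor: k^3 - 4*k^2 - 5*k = (k + 1)*(k^2 - 5*k) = (k - 5)*(k + 1)*(k)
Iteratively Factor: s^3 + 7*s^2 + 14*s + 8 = (s + 2)*(s^2 + 5*s + 4) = (s + 1)*(s + 2)*(s + 4)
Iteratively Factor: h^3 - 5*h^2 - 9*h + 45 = (h - 5)*(h^2 - 9) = (h - 5)*(h + 3)*(h - 3)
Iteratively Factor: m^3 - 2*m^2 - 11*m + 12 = (m - 4)*(m^2 + 2*m - 3) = (m - 4)*(m + 3)*(m - 1)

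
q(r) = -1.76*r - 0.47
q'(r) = -1.76000000000000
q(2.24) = -4.41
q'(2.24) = -1.76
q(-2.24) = 3.47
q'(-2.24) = -1.76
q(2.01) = -4.01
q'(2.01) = -1.76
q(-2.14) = 3.30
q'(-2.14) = -1.76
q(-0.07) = -0.35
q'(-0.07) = -1.76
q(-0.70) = 0.76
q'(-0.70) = -1.76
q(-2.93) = 4.69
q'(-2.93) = -1.76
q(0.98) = -2.19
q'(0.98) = -1.76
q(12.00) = -21.59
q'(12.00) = -1.76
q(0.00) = -0.47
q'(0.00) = -1.76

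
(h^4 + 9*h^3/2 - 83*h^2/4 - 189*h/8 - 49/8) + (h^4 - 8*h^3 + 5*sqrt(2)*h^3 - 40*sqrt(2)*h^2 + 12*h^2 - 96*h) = 2*h^4 - 7*h^3/2 + 5*sqrt(2)*h^3 - 40*sqrt(2)*h^2 - 35*h^2/4 - 957*h/8 - 49/8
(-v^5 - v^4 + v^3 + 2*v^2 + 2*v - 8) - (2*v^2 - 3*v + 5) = -v^5 - v^4 + v^3 + 5*v - 13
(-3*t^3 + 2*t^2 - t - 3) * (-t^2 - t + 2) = 3*t^5 + t^4 - 7*t^3 + 8*t^2 + t - 6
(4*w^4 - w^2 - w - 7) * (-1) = -4*w^4 + w^2 + w + 7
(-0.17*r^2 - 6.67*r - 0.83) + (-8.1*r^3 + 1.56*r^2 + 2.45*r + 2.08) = -8.1*r^3 + 1.39*r^2 - 4.22*r + 1.25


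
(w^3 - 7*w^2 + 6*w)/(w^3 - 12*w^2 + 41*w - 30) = w/(w - 5)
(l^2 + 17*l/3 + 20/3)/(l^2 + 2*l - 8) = (l + 5/3)/(l - 2)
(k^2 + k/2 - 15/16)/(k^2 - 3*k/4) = (k + 5/4)/k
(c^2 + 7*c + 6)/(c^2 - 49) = (c^2 + 7*c + 6)/(c^2 - 49)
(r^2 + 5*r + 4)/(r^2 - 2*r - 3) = (r + 4)/(r - 3)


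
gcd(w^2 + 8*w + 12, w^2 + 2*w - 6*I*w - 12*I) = w + 2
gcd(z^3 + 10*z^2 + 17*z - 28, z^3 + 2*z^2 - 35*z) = z + 7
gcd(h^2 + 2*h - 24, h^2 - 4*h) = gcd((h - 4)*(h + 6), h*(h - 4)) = h - 4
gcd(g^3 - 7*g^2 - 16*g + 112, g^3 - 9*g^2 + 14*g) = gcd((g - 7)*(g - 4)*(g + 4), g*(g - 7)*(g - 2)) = g - 7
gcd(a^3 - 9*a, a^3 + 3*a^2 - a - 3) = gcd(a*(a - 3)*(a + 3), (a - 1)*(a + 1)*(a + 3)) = a + 3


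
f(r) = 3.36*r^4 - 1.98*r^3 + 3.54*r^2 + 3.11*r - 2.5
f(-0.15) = -2.88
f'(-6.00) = -3156.25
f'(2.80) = 271.40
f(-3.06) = 372.46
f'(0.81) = 12.09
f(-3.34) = 518.52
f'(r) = 13.44*r^3 - 5.94*r^2 + 7.08*r + 3.11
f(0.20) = -1.75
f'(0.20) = 4.40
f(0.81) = 2.74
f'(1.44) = 41.12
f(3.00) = 257.39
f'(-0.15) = 1.87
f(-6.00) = 4888.52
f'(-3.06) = -459.27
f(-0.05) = -2.65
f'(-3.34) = -587.57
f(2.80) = 197.02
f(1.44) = 17.85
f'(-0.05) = 2.74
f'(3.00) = 333.77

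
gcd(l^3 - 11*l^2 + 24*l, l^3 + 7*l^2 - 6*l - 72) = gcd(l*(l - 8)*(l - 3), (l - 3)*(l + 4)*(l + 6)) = l - 3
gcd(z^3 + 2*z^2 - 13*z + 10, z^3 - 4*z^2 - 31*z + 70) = z^2 + 3*z - 10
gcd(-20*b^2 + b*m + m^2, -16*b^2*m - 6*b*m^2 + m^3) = 1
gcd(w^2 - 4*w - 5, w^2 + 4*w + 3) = w + 1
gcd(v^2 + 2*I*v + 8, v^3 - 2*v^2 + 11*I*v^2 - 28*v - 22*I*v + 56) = v + 4*I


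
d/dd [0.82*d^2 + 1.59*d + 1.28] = 1.64*d + 1.59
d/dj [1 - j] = -1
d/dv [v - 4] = 1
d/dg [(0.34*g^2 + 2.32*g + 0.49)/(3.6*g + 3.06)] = (1.224*g^2 + 2.0808*g + 5.3352)/(12.96*g^2 + 22.032*g + 9.3636)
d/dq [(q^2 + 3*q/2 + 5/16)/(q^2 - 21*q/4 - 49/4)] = 3*(-144*q^2 - 536*q - 357)/(4*(16*q^4 - 168*q^3 + 49*q^2 + 2058*q + 2401))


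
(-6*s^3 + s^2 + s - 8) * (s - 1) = -6*s^4 + 7*s^3 - 9*s + 8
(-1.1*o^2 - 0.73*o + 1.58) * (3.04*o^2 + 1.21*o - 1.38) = -3.344*o^4 - 3.5502*o^3 + 5.4379*o^2 + 2.9192*o - 2.1804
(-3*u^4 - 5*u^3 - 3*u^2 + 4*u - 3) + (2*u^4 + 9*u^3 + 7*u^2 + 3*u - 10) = -u^4 + 4*u^3 + 4*u^2 + 7*u - 13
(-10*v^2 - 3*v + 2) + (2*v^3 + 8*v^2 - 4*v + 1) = 2*v^3 - 2*v^2 - 7*v + 3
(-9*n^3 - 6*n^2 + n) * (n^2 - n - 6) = -9*n^5 + 3*n^4 + 61*n^3 + 35*n^2 - 6*n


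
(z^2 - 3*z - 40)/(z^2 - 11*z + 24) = (z + 5)/(z - 3)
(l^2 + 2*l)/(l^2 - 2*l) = (l + 2)/(l - 2)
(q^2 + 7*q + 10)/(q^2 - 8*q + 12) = (q^2 + 7*q + 10)/(q^2 - 8*q + 12)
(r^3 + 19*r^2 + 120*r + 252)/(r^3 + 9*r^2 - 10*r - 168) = (r + 6)/(r - 4)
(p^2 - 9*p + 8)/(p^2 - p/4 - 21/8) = 8*(-p^2 + 9*p - 8)/(-8*p^2 + 2*p + 21)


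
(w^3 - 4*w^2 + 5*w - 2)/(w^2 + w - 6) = (w^2 - 2*w + 1)/(w + 3)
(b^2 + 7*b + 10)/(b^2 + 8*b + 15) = (b + 2)/(b + 3)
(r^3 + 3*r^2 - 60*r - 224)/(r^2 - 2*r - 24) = (r^2 - r - 56)/(r - 6)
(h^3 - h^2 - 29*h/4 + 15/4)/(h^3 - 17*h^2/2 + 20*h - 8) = (2*h^2 - h - 15)/(2*(h^2 - 8*h + 16))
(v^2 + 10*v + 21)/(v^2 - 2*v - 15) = (v + 7)/(v - 5)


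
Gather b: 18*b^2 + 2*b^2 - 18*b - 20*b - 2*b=20*b^2 - 40*b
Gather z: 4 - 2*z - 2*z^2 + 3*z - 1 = -2*z^2 + z + 3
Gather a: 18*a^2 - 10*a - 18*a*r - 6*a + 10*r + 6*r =18*a^2 + a*(-18*r - 16) + 16*r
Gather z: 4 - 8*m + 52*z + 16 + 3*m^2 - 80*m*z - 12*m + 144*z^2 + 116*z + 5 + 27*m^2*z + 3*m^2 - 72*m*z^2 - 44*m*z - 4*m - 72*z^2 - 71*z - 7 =6*m^2 - 24*m + z^2*(72 - 72*m) + z*(27*m^2 - 124*m + 97) + 18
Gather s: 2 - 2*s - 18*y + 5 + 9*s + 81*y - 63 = 7*s + 63*y - 56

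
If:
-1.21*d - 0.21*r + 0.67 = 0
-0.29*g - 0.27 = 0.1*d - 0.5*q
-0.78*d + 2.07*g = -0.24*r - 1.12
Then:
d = 0.553719008264463 - 0.173553719008264*r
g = -0.181339082524853*r - 0.332415059687787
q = 0.457943067033976 - 0.139887411666068*r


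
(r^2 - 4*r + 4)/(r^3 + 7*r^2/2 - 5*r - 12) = 2*(r - 2)/(2*r^2 + 11*r + 12)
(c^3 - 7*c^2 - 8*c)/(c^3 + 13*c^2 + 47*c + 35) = c*(c - 8)/(c^2 + 12*c + 35)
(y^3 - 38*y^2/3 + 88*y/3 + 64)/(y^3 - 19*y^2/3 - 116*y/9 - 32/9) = 3*(y - 6)/(3*y + 1)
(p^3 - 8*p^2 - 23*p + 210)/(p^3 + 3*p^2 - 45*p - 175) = (p - 6)/(p + 5)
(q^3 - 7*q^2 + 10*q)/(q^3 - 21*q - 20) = q*(q - 2)/(q^2 + 5*q + 4)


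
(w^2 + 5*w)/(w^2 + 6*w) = (w + 5)/(w + 6)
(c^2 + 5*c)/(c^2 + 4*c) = (c + 5)/(c + 4)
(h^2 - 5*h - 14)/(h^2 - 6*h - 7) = (h + 2)/(h + 1)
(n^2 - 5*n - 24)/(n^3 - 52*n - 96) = (n + 3)/(n^2 + 8*n + 12)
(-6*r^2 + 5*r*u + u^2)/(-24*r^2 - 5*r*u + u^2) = (6*r^2 - 5*r*u - u^2)/(24*r^2 + 5*r*u - u^2)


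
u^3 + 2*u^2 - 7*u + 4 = (u - 1)^2*(u + 4)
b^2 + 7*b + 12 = (b + 3)*(b + 4)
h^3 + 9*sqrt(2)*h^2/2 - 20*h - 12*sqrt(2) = (h - 2*sqrt(2))*(h + sqrt(2)/2)*(h + 6*sqrt(2))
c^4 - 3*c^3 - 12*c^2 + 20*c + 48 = (c - 4)*(c - 3)*(c + 2)^2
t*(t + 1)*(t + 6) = t^3 + 7*t^2 + 6*t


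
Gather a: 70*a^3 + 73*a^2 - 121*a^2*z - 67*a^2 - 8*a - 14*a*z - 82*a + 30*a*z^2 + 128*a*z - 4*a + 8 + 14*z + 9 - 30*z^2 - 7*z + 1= 70*a^3 + a^2*(6 - 121*z) + a*(30*z^2 + 114*z - 94) - 30*z^2 + 7*z + 18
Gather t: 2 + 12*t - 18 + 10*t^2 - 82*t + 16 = 10*t^2 - 70*t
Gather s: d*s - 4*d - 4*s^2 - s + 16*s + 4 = -4*d - 4*s^2 + s*(d + 15) + 4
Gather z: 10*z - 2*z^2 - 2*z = -2*z^2 + 8*z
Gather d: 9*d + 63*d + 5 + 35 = 72*d + 40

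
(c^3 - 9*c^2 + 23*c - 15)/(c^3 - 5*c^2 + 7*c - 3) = (c - 5)/(c - 1)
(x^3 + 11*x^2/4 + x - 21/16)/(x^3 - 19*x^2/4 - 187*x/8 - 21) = (x - 1/2)/(x - 8)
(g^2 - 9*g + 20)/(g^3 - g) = (g^2 - 9*g + 20)/(g^3 - g)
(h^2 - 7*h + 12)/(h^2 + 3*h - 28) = (h - 3)/(h + 7)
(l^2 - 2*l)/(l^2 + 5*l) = (l - 2)/(l + 5)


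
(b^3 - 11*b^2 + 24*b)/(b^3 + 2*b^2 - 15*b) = (b - 8)/(b + 5)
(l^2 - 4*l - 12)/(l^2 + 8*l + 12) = (l - 6)/(l + 6)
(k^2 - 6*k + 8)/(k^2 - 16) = (k - 2)/(k + 4)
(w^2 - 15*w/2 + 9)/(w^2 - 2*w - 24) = (w - 3/2)/(w + 4)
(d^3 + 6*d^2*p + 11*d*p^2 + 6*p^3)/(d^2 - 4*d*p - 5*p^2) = (-d^2 - 5*d*p - 6*p^2)/(-d + 5*p)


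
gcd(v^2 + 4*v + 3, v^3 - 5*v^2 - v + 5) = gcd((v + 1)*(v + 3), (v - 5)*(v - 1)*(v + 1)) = v + 1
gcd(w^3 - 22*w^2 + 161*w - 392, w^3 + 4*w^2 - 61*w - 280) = w - 8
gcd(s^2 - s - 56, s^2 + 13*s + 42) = s + 7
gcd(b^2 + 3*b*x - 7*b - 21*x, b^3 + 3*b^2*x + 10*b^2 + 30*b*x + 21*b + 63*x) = b + 3*x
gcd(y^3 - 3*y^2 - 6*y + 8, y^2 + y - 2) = y^2 + y - 2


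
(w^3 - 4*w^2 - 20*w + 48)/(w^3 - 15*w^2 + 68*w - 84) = (w + 4)/(w - 7)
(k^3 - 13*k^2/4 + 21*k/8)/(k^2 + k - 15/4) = k*(4*k - 7)/(2*(2*k + 5))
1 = 1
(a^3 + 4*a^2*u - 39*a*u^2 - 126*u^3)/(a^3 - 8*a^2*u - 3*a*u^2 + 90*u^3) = (-a - 7*u)/(-a + 5*u)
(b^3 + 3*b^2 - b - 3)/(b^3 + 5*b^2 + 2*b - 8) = (b^2 + 4*b + 3)/(b^2 + 6*b + 8)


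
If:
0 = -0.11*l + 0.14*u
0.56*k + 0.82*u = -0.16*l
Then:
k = -1.82792207792208*u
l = 1.27272727272727*u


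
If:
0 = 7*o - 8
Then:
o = 8/7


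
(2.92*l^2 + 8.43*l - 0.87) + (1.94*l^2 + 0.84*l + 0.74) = 4.86*l^2 + 9.27*l - 0.13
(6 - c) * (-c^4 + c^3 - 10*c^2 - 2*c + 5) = c^5 - 7*c^4 + 16*c^3 - 58*c^2 - 17*c + 30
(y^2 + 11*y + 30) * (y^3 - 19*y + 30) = y^5 + 11*y^4 + 11*y^3 - 179*y^2 - 240*y + 900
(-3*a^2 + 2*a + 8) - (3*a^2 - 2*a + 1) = -6*a^2 + 4*a + 7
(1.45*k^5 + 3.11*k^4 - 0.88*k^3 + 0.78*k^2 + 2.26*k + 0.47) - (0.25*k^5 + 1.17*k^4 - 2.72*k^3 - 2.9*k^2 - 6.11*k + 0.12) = 1.2*k^5 + 1.94*k^4 + 1.84*k^3 + 3.68*k^2 + 8.37*k + 0.35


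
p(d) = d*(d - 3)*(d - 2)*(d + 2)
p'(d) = d*(d - 3)*(d - 2) + d*(d - 3)*(d + 2) + d*(d - 2)*(d + 2) + (d - 3)*(d - 2)*(d + 2) = 4*d^3 - 9*d^2 - 8*d + 12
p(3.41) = 10.66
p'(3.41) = 38.67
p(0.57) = 5.09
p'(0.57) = 5.26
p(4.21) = 69.91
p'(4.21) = 117.28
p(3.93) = 41.83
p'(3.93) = 84.35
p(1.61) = 3.15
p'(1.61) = -7.52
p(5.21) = 266.48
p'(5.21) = 291.71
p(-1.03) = -12.20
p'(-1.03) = 6.32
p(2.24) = -1.73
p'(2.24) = -6.12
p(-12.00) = 25200.00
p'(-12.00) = -8100.00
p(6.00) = 576.00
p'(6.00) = 504.00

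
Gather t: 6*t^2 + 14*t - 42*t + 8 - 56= 6*t^2 - 28*t - 48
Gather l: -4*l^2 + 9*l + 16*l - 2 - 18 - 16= -4*l^2 + 25*l - 36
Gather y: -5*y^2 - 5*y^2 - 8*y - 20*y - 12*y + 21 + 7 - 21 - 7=-10*y^2 - 40*y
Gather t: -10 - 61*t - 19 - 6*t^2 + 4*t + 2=-6*t^2 - 57*t - 27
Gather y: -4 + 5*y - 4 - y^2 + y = -y^2 + 6*y - 8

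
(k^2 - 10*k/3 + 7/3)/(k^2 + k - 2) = (k - 7/3)/(k + 2)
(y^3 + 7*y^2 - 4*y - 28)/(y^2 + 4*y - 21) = (y^2 - 4)/(y - 3)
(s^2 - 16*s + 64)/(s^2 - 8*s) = (s - 8)/s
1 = 1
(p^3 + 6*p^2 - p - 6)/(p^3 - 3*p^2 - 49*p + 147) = (p^3 + 6*p^2 - p - 6)/(p^3 - 3*p^2 - 49*p + 147)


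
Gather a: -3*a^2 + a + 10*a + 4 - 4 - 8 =-3*a^2 + 11*a - 8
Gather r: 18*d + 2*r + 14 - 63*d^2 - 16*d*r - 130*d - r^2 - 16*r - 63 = -63*d^2 - 112*d - r^2 + r*(-16*d - 14) - 49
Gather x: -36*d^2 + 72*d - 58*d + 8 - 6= -36*d^2 + 14*d + 2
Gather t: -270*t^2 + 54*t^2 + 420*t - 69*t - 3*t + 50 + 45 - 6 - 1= -216*t^2 + 348*t + 88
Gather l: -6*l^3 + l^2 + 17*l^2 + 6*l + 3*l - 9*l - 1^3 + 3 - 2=-6*l^3 + 18*l^2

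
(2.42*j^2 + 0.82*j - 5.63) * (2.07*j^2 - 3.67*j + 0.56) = 5.0094*j^4 - 7.184*j^3 - 13.3083*j^2 + 21.1213*j - 3.1528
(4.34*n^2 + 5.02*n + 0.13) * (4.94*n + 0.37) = 21.4396*n^3 + 26.4046*n^2 + 2.4996*n + 0.0481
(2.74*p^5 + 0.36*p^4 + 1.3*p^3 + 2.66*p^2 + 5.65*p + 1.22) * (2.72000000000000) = 7.4528*p^5 + 0.9792*p^4 + 3.536*p^3 + 7.2352*p^2 + 15.368*p + 3.3184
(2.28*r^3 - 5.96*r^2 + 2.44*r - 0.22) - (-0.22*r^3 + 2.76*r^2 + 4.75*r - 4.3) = 2.5*r^3 - 8.72*r^2 - 2.31*r + 4.08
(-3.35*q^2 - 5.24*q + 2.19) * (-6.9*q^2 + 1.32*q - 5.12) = 23.115*q^4 + 31.734*q^3 - 4.8758*q^2 + 29.7196*q - 11.2128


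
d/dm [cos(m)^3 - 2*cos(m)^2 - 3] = (4 - 3*cos(m))*sin(m)*cos(m)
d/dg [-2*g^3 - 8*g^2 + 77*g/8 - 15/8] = -6*g^2 - 16*g + 77/8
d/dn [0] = 0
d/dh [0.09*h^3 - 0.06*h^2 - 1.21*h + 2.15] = 0.27*h^2 - 0.12*h - 1.21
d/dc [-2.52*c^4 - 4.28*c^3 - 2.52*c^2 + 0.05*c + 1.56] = -10.08*c^3 - 12.84*c^2 - 5.04*c + 0.05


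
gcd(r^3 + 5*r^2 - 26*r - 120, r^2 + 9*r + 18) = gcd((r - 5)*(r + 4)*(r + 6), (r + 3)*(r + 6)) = r + 6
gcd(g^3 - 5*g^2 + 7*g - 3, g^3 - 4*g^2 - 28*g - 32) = 1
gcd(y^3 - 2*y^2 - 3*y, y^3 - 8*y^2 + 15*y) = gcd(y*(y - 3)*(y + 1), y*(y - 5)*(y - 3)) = y^2 - 3*y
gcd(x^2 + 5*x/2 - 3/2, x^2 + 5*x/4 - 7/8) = x - 1/2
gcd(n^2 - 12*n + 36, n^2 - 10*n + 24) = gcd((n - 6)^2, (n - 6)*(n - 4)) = n - 6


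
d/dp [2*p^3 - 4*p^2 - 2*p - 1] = 6*p^2 - 8*p - 2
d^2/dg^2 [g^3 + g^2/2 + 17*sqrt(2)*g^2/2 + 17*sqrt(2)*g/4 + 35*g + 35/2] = 6*g + 1 + 17*sqrt(2)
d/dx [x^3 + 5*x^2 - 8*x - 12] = 3*x^2 + 10*x - 8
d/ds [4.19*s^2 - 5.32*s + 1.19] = 8.38*s - 5.32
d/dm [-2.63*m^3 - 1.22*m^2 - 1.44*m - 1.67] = -7.89*m^2 - 2.44*m - 1.44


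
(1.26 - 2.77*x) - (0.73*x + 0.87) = 0.39 - 3.5*x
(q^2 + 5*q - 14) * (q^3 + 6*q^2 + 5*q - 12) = q^5 + 11*q^4 + 21*q^3 - 71*q^2 - 130*q + 168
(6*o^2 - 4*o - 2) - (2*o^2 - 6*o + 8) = 4*o^2 + 2*o - 10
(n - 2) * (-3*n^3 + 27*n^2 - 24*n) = -3*n^4 + 33*n^3 - 78*n^2 + 48*n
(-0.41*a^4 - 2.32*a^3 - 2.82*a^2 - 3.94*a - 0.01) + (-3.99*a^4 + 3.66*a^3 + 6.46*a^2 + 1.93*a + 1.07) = -4.4*a^4 + 1.34*a^3 + 3.64*a^2 - 2.01*a + 1.06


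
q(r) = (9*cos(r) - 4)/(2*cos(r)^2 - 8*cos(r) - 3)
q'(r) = (4*sin(r)*cos(r) - 8*sin(r))*(9*cos(r) - 4)/(2*cos(r)^2 - 8*cos(r) - 3)^2 - 9*sin(r)/(2*cos(r)^2 - 8*cos(r) - 3)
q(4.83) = 0.75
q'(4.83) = -3.72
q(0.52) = -0.45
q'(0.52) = 0.41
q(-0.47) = -0.47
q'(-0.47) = -0.37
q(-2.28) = -3.22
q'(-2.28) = -6.25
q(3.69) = -2.21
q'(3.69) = -1.60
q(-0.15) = -0.55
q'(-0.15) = -0.11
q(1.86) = 11.81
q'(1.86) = 201.74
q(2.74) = -2.03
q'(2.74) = 0.95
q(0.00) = -0.56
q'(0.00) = 0.00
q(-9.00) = -2.05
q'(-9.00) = -1.03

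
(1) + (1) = 2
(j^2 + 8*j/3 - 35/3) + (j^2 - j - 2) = 2*j^2 + 5*j/3 - 41/3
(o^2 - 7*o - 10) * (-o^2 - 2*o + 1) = -o^4 + 5*o^3 + 25*o^2 + 13*o - 10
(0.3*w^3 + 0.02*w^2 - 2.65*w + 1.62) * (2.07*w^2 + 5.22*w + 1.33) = 0.621*w^5 + 1.6074*w^4 - 4.9821*w^3 - 10.453*w^2 + 4.9319*w + 2.1546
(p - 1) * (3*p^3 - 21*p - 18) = 3*p^4 - 3*p^3 - 21*p^2 + 3*p + 18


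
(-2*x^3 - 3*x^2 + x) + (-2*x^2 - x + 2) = -2*x^3 - 5*x^2 + 2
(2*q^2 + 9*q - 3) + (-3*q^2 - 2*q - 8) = -q^2 + 7*q - 11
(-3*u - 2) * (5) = -15*u - 10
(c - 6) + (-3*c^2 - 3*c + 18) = -3*c^2 - 2*c + 12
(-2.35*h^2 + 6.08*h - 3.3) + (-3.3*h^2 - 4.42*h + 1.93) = -5.65*h^2 + 1.66*h - 1.37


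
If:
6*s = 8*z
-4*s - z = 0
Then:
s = 0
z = 0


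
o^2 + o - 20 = (o - 4)*(o + 5)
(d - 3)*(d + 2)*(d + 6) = d^3 + 5*d^2 - 12*d - 36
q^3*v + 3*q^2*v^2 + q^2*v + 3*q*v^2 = q*(q + 3*v)*(q*v + v)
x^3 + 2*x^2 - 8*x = x*(x - 2)*(x + 4)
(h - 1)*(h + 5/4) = h^2 + h/4 - 5/4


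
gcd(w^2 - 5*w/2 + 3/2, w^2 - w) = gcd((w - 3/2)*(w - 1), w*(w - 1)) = w - 1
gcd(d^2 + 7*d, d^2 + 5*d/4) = d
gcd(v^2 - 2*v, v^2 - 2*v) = v^2 - 2*v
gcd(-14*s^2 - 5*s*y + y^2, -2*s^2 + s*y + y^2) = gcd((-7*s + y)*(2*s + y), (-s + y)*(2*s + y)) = 2*s + y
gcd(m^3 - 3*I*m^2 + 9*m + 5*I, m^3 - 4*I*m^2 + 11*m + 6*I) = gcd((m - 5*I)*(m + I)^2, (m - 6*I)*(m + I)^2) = m^2 + 2*I*m - 1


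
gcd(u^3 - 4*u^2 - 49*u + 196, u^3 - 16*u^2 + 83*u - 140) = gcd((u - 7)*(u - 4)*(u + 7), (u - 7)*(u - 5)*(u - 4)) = u^2 - 11*u + 28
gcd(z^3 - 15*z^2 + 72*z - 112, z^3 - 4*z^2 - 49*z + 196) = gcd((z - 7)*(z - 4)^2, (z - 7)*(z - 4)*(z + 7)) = z^2 - 11*z + 28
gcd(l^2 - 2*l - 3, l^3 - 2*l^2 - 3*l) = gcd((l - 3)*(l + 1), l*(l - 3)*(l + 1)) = l^2 - 2*l - 3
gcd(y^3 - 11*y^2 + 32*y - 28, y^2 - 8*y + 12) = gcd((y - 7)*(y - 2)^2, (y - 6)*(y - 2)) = y - 2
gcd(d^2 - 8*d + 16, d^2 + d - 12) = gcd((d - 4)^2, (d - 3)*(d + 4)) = 1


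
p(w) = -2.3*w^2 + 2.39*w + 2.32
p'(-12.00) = 57.59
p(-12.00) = -357.56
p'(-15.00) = 71.39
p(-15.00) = -551.03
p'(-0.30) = 3.77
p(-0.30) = 1.40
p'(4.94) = -20.33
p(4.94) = -42.00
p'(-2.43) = 13.57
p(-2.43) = -17.07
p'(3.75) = -14.86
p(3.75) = -21.06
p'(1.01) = -2.26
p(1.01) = 2.39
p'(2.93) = -11.09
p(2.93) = -10.42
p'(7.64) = -32.75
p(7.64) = -113.67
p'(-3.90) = 20.33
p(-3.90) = -41.98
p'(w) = 2.39 - 4.6*w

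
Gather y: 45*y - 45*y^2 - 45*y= -45*y^2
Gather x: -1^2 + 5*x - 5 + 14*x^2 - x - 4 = 14*x^2 + 4*x - 10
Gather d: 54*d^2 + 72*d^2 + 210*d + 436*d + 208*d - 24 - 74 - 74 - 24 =126*d^2 + 854*d - 196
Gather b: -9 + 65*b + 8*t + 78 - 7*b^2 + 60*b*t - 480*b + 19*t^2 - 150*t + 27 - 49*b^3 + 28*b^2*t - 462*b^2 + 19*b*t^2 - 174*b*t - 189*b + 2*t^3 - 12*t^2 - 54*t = -49*b^3 + b^2*(28*t - 469) + b*(19*t^2 - 114*t - 604) + 2*t^3 + 7*t^2 - 196*t + 96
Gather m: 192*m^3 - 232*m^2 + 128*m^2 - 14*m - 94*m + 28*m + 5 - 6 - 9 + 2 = 192*m^3 - 104*m^2 - 80*m - 8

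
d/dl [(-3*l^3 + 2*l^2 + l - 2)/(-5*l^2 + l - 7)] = (15*l^4 - 6*l^3 + 70*l^2 - 48*l - 5)/(25*l^4 - 10*l^3 + 71*l^2 - 14*l + 49)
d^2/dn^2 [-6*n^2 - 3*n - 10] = -12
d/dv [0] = 0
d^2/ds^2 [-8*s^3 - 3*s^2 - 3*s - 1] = -48*s - 6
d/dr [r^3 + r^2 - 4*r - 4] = 3*r^2 + 2*r - 4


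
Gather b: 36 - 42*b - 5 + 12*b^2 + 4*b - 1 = 12*b^2 - 38*b + 30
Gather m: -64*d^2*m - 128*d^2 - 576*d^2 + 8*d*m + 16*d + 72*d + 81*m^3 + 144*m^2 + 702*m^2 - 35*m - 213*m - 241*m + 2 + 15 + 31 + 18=-704*d^2 + 88*d + 81*m^3 + 846*m^2 + m*(-64*d^2 + 8*d - 489) + 66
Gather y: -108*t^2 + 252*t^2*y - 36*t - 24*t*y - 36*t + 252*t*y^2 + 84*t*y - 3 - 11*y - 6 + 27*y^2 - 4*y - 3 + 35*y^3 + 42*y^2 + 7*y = -108*t^2 - 72*t + 35*y^3 + y^2*(252*t + 69) + y*(252*t^2 + 60*t - 8) - 12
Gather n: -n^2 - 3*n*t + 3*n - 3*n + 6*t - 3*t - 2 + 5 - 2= -n^2 - 3*n*t + 3*t + 1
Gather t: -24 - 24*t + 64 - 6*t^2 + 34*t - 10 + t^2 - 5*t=-5*t^2 + 5*t + 30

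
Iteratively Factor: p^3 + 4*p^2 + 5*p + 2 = (p + 2)*(p^2 + 2*p + 1) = (p + 1)*(p + 2)*(p + 1)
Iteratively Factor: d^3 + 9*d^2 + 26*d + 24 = (d + 3)*(d^2 + 6*d + 8) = (d + 3)*(d + 4)*(d + 2)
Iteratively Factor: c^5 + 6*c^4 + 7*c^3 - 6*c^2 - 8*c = (c + 2)*(c^4 + 4*c^3 - c^2 - 4*c) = (c + 1)*(c + 2)*(c^3 + 3*c^2 - 4*c) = (c + 1)*(c + 2)*(c + 4)*(c^2 - c) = c*(c + 1)*(c + 2)*(c + 4)*(c - 1)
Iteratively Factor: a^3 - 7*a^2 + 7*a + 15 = (a - 3)*(a^2 - 4*a - 5) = (a - 5)*(a - 3)*(a + 1)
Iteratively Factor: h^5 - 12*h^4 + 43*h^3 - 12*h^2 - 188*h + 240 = (h - 2)*(h^4 - 10*h^3 + 23*h^2 + 34*h - 120) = (h - 5)*(h - 2)*(h^3 - 5*h^2 - 2*h + 24) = (h - 5)*(h - 3)*(h - 2)*(h^2 - 2*h - 8) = (h - 5)*(h - 4)*(h - 3)*(h - 2)*(h + 2)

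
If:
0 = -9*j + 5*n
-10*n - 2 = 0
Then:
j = -1/9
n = -1/5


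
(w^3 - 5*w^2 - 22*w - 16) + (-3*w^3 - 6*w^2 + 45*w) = -2*w^3 - 11*w^2 + 23*w - 16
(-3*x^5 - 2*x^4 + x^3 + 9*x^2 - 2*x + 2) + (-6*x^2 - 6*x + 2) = -3*x^5 - 2*x^4 + x^3 + 3*x^2 - 8*x + 4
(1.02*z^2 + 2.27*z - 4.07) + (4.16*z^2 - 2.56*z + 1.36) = 5.18*z^2 - 0.29*z - 2.71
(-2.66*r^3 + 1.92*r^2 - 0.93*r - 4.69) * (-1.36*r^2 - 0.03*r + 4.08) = 3.6176*r^5 - 2.5314*r^4 - 9.6456*r^3 + 14.2399*r^2 - 3.6537*r - 19.1352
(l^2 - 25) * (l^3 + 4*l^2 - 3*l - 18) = l^5 + 4*l^4 - 28*l^3 - 118*l^2 + 75*l + 450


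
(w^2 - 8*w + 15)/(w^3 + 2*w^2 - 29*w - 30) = (w - 3)/(w^2 + 7*w + 6)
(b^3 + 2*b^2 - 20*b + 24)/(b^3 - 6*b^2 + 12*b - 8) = (b + 6)/(b - 2)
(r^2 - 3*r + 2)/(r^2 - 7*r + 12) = (r^2 - 3*r + 2)/(r^2 - 7*r + 12)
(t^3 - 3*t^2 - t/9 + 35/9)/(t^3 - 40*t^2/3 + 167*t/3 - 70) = (3*t^2 - 2*t - 5)/(3*(t^2 - 11*t + 30))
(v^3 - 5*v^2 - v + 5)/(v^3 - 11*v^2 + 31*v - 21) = (v^2 - 4*v - 5)/(v^2 - 10*v + 21)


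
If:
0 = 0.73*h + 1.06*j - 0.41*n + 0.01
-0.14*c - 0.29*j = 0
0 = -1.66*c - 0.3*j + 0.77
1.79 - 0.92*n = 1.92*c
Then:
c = 0.51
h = 0.84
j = -0.25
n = 0.89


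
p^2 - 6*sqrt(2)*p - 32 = (p - 8*sqrt(2))*(p + 2*sqrt(2))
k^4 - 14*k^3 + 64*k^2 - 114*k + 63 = (k - 7)*(k - 3)^2*(k - 1)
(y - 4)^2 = y^2 - 8*y + 16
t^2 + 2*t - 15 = (t - 3)*(t + 5)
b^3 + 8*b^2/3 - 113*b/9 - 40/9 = (b - 8/3)*(b + 1/3)*(b + 5)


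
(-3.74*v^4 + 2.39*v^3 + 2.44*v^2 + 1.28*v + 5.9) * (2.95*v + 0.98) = -11.033*v^5 + 3.3853*v^4 + 9.5402*v^3 + 6.1672*v^2 + 18.6594*v + 5.782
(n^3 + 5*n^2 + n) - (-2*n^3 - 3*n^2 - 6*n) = 3*n^3 + 8*n^2 + 7*n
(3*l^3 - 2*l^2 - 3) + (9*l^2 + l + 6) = 3*l^3 + 7*l^2 + l + 3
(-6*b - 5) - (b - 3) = -7*b - 2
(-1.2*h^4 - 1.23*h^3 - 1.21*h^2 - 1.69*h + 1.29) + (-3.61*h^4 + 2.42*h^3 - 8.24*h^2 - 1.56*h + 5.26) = -4.81*h^4 + 1.19*h^3 - 9.45*h^2 - 3.25*h + 6.55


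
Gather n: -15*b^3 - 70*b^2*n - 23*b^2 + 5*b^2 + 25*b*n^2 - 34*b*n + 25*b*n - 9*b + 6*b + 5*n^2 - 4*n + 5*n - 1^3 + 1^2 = -15*b^3 - 18*b^2 - 3*b + n^2*(25*b + 5) + n*(-70*b^2 - 9*b + 1)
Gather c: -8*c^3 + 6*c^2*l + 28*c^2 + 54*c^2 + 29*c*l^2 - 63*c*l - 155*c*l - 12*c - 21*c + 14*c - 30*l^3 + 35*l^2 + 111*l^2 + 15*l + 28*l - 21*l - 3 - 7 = -8*c^3 + c^2*(6*l + 82) + c*(29*l^2 - 218*l - 19) - 30*l^3 + 146*l^2 + 22*l - 10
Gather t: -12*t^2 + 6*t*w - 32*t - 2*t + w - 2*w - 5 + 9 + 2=-12*t^2 + t*(6*w - 34) - w + 6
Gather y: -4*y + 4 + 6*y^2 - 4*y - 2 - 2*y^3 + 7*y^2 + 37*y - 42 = -2*y^3 + 13*y^2 + 29*y - 40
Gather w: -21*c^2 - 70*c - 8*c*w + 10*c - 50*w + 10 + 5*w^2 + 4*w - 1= -21*c^2 - 60*c + 5*w^2 + w*(-8*c - 46) + 9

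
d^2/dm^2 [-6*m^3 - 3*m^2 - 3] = -36*m - 6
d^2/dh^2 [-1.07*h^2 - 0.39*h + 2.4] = -2.14000000000000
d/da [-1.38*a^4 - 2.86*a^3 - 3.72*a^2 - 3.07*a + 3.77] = -5.52*a^3 - 8.58*a^2 - 7.44*a - 3.07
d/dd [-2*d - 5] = -2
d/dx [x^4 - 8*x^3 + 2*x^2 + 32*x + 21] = 4*x^3 - 24*x^2 + 4*x + 32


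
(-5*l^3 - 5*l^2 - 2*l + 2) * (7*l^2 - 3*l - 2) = -35*l^5 - 20*l^4 + 11*l^3 + 30*l^2 - 2*l - 4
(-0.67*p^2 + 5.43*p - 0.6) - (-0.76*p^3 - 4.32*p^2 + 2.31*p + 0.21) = 0.76*p^3 + 3.65*p^2 + 3.12*p - 0.81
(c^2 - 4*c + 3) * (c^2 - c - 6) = c^4 - 5*c^3 + c^2 + 21*c - 18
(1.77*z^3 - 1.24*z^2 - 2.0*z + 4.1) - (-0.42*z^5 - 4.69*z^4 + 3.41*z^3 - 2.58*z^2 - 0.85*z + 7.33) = 0.42*z^5 + 4.69*z^4 - 1.64*z^3 + 1.34*z^2 - 1.15*z - 3.23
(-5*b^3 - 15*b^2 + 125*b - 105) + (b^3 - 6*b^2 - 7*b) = -4*b^3 - 21*b^2 + 118*b - 105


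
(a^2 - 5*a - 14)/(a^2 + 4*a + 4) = (a - 7)/(a + 2)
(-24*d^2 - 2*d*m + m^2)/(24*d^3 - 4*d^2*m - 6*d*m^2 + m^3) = (-4*d - m)/(4*d^2 - m^2)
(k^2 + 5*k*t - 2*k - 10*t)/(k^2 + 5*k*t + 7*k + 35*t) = (k - 2)/(k + 7)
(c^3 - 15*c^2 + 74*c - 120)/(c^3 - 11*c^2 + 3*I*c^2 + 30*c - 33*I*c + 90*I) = (c - 4)/(c + 3*I)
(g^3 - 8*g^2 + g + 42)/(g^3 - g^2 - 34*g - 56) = (g - 3)/(g + 4)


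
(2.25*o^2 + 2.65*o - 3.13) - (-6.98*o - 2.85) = 2.25*o^2 + 9.63*o - 0.28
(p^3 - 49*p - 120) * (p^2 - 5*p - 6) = p^5 - 5*p^4 - 55*p^3 + 125*p^2 + 894*p + 720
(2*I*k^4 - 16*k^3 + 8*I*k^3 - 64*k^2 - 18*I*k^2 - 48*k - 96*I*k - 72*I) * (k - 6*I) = 2*I*k^5 - 4*k^4 + 8*I*k^4 - 16*k^3 + 78*I*k^3 - 156*k^2 + 288*I*k^2 - 576*k + 216*I*k - 432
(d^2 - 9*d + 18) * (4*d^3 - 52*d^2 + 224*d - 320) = 4*d^5 - 88*d^4 + 764*d^3 - 3272*d^2 + 6912*d - 5760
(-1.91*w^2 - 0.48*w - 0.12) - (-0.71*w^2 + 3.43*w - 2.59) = -1.2*w^2 - 3.91*w + 2.47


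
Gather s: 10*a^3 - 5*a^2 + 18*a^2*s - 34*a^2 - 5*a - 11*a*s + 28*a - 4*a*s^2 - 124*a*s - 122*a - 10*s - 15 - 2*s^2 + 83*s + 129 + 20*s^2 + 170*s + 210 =10*a^3 - 39*a^2 - 99*a + s^2*(18 - 4*a) + s*(18*a^2 - 135*a + 243) + 324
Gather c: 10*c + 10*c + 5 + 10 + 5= 20*c + 20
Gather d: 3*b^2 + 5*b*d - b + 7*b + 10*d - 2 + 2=3*b^2 + 6*b + d*(5*b + 10)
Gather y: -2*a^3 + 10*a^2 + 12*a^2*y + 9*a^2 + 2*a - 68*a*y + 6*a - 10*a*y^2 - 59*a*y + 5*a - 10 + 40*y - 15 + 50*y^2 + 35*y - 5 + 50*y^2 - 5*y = -2*a^3 + 19*a^2 + 13*a + y^2*(100 - 10*a) + y*(12*a^2 - 127*a + 70) - 30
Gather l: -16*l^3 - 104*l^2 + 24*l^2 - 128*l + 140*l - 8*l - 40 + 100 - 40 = -16*l^3 - 80*l^2 + 4*l + 20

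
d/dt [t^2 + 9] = 2*t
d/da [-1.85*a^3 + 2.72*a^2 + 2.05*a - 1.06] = -5.55*a^2 + 5.44*a + 2.05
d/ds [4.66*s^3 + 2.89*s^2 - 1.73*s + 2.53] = 13.98*s^2 + 5.78*s - 1.73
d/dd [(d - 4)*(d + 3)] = 2*d - 1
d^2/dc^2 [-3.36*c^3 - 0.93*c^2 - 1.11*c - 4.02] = -20.16*c - 1.86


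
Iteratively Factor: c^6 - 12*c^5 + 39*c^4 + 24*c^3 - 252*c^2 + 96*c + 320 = (c - 5)*(c^5 - 7*c^4 + 4*c^3 + 44*c^2 - 32*c - 64) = (c - 5)*(c - 2)*(c^4 - 5*c^3 - 6*c^2 + 32*c + 32) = (c - 5)*(c - 4)*(c - 2)*(c^3 - c^2 - 10*c - 8) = (c - 5)*(c - 4)*(c - 2)*(c + 1)*(c^2 - 2*c - 8) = (c - 5)*(c - 4)*(c - 2)*(c + 1)*(c + 2)*(c - 4)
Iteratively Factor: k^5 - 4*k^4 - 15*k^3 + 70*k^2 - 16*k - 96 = (k + 1)*(k^4 - 5*k^3 - 10*k^2 + 80*k - 96) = (k - 2)*(k + 1)*(k^3 - 3*k^2 - 16*k + 48) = (k - 2)*(k + 1)*(k + 4)*(k^2 - 7*k + 12) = (k - 4)*(k - 2)*(k + 1)*(k + 4)*(k - 3)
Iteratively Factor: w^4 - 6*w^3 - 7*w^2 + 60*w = (w + 3)*(w^3 - 9*w^2 + 20*w) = w*(w + 3)*(w^2 - 9*w + 20) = w*(w - 4)*(w + 3)*(w - 5)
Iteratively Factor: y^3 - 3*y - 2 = (y + 1)*(y^2 - y - 2) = (y + 1)^2*(y - 2)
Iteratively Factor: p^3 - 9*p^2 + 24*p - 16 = (p - 4)*(p^2 - 5*p + 4) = (p - 4)^2*(p - 1)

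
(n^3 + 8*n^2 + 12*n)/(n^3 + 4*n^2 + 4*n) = (n + 6)/(n + 2)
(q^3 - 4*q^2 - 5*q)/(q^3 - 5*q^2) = (q + 1)/q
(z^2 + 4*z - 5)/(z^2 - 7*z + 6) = (z + 5)/(z - 6)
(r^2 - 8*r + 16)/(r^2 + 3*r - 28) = (r - 4)/(r + 7)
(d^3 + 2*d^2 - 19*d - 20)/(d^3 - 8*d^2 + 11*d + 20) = (d + 5)/(d - 5)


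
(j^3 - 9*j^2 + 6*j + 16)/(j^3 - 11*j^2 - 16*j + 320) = (j^2 - j - 2)/(j^2 - 3*j - 40)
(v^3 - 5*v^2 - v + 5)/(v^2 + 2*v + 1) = (v^2 - 6*v + 5)/(v + 1)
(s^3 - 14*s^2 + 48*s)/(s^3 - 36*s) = (s - 8)/(s + 6)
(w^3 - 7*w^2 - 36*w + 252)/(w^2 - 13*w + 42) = w + 6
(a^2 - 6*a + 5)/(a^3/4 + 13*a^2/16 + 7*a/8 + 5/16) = 16*(a^2 - 6*a + 5)/(4*a^3 + 13*a^2 + 14*a + 5)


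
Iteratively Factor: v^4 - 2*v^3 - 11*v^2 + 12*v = (v + 3)*(v^3 - 5*v^2 + 4*v) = v*(v + 3)*(v^2 - 5*v + 4) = v*(v - 1)*(v + 3)*(v - 4)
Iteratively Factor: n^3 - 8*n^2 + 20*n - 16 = (n - 2)*(n^2 - 6*n + 8) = (n - 2)^2*(n - 4)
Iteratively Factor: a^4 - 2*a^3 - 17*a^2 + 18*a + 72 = (a + 2)*(a^3 - 4*a^2 - 9*a + 36) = (a + 2)*(a + 3)*(a^2 - 7*a + 12) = (a - 4)*(a + 2)*(a + 3)*(a - 3)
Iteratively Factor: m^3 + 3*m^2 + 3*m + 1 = (m + 1)*(m^2 + 2*m + 1) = (m + 1)^2*(m + 1)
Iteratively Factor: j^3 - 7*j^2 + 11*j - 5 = (j - 5)*(j^2 - 2*j + 1) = (j - 5)*(j - 1)*(j - 1)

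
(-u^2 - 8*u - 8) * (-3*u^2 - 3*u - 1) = 3*u^4 + 27*u^3 + 49*u^2 + 32*u + 8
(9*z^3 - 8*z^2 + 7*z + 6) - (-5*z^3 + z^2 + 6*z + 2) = 14*z^3 - 9*z^2 + z + 4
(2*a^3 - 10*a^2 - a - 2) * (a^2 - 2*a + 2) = 2*a^5 - 14*a^4 + 23*a^3 - 20*a^2 + 2*a - 4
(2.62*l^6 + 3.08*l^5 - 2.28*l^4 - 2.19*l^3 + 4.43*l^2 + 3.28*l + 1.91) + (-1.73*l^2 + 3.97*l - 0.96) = 2.62*l^6 + 3.08*l^5 - 2.28*l^4 - 2.19*l^3 + 2.7*l^2 + 7.25*l + 0.95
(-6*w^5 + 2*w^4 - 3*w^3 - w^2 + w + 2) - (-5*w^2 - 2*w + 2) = -6*w^5 + 2*w^4 - 3*w^3 + 4*w^2 + 3*w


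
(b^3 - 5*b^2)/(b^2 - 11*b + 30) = b^2/(b - 6)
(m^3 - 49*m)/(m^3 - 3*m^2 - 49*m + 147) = m/(m - 3)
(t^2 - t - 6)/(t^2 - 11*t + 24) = (t + 2)/(t - 8)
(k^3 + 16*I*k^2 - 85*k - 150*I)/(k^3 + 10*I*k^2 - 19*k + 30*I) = (k + 5*I)/(k - I)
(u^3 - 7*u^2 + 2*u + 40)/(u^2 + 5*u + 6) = (u^2 - 9*u + 20)/(u + 3)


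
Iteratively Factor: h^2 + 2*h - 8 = (h - 2)*(h + 4)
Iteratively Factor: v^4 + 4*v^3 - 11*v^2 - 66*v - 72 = (v + 3)*(v^3 + v^2 - 14*v - 24) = (v + 2)*(v + 3)*(v^2 - v - 12) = (v - 4)*(v + 2)*(v + 3)*(v + 3)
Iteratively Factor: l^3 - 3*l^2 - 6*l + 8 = (l + 2)*(l^2 - 5*l + 4) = (l - 1)*(l + 2)*(l - 4)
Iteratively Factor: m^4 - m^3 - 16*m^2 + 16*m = (m - 4)*(m^3 + 3*m^2 - 4*m) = (m - 4)*(m + 4)*(m^2 - m) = m*(m - 4)*(m + 4)*(m - 1)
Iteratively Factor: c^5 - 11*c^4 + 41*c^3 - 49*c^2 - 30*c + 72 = (c - 3)*(c^4 - 8*c^3 + 17*c^2 + 2*c - 24) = (c - 3)*(c + 1)*(c^3 - 9*c^2 + 26*c - 24) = (c - 3)^2*(c + 1)*(c^2 - 6*c + 8) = (c - 4)*(c - 3)^2*(c + 1)*(c - 2)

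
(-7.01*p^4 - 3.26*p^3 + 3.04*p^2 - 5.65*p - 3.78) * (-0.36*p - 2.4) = 2.5236*p^5 + 17.9976*p^4 + 6.7296*p^3 - 5.262*p^2 + 14.9208*p + 9.072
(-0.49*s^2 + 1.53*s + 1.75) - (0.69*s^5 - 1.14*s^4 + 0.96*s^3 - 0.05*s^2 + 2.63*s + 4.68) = -0.69*s^5 + 1.14*s^4 - 0.96*s^3 - 0.44*s^2 - 1.1*s - 2.93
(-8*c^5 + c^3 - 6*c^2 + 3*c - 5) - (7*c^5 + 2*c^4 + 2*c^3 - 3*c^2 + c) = -15*c^5 - 2*c^4 - c^3 - 3*c^2 + 2*c - 5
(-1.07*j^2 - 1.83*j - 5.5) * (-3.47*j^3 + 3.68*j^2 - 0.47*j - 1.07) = 3.7129*j^5 + 2.4125*j^4 + 12.8535*j^3 - 18.235*j^2 + 4.5431*j + 5.885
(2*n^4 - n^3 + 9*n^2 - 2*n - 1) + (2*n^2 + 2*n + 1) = 2*n^4 - n^3 + 11*n^2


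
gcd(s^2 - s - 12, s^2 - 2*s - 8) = s - 4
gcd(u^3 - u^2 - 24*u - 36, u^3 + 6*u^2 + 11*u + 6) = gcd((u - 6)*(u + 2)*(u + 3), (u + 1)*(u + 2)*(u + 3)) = u^2 + 5*u + 6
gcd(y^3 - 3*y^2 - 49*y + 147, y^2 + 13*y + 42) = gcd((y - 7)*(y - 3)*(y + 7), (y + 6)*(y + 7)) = y + 7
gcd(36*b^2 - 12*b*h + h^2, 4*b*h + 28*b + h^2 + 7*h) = 1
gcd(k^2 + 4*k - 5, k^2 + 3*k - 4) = k - 1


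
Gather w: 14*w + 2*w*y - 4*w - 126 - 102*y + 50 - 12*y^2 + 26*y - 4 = w*(2*y + 10) - 12*y^2 - 76*y - 80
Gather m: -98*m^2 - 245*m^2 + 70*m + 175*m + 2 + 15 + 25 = -343*m^2 + 245*m + 42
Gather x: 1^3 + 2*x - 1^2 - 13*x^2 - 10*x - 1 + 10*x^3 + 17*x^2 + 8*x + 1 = 10*x^3 + 4*x^2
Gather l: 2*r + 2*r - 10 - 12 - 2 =4*r - 24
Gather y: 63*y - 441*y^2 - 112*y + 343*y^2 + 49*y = -98*y^2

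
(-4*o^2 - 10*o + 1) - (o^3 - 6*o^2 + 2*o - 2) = -o^3 + 2*o^2 - 12*o + 3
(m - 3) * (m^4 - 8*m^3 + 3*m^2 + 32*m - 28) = m^5 - 11*m^4 + 27*m^3 + 23*m^2 - 124*m + 84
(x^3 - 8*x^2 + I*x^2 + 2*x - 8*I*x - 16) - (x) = x^3 - 8*x^2 + I*x^2 + x - 8*I*x - 16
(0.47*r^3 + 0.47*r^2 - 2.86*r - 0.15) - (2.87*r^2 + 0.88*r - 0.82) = 0.47*r^3 - 2.4*r^2 - 3.74*r + 0.67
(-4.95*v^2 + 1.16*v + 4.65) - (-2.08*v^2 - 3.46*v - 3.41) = -2.87*v^2 + 4.62*v + 8.06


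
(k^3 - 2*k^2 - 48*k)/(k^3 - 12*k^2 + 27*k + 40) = k*(k + 6)/(k^2 - 4*k - 5)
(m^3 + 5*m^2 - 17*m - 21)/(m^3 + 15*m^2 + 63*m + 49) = (m - 3)/(m + 7)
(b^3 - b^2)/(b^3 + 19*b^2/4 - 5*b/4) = 4*b*(b - 1)/(4*b^2 + 19*b - 5)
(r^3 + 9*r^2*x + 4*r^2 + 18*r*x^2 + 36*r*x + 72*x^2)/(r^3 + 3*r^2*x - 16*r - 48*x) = (r + 6*x)/(r - 4)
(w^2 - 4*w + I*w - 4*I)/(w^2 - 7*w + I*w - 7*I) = (w - 4)/(w - 7)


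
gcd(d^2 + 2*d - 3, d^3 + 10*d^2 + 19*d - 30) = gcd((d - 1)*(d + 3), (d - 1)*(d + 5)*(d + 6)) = d - 1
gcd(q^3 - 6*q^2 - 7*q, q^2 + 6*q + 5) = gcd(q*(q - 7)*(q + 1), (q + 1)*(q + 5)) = q + 1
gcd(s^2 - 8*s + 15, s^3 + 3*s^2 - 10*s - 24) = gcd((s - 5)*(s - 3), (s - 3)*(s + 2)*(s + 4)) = s - 3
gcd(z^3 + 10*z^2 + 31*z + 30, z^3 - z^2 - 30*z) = z + 5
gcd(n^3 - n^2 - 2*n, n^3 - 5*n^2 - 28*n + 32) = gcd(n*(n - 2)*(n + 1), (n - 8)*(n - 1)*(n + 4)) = 1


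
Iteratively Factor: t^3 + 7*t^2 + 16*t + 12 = (t + 3)*(t^2 + 4*t + 4) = (t + 2)*(t + 3)*(t + 2)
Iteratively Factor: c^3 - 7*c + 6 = (c - 2)*(c^2 + 2*c - 3) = (c - 2)*(c - 1)*(c + 3)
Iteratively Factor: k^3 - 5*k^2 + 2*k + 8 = (k - 4)*(k^2 - k - 2) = (k - 4)*(k + 1)*(k - 2)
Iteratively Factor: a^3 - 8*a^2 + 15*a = (a - 3)*(a^2 - 5*a) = (a - 5)*(a - 3)*(a)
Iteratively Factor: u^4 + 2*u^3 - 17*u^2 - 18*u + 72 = (u - 3)*(u^3 + 5*u^2 - 2*u - 24) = (u - 3)*(u + 3)*(u^2 + 2*u - 8) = (u - 3)*(u + 3)*(u + 4)*(u - 2)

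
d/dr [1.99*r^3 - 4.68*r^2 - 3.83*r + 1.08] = 5.97*r^2 - 9.36*r - 3.83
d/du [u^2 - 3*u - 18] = 2*u - 3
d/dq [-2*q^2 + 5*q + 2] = 5 - 4*q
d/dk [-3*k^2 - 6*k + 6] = -6*k - 6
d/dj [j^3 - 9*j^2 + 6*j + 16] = 3*j^2 - 18*j + 6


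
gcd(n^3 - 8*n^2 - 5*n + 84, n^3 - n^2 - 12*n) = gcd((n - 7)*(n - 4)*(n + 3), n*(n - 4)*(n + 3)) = n^2 - n - 12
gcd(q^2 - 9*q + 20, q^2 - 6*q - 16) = 1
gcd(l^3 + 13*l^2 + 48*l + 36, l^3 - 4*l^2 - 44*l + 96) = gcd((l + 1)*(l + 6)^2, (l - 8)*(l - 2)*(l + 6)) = l + 6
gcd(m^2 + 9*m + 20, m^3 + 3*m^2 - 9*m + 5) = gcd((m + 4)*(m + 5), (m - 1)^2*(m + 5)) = m + 5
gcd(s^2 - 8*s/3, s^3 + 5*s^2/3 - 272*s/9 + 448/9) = s - 8/3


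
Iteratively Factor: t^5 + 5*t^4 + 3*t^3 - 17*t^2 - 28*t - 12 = (t - 2)*(t^4 + 7*t^3 + 17*t^2 + 17*t + 6) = (t - 2)*(t + 1)*(t^3 + 6*t^2 + 11*t + 6) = (t - 2)*(t + 1)*(t + 2)*(t^2 + 4*t + 3) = (t - 2)*(t + 1)^2*(t + 2)*(t + 3)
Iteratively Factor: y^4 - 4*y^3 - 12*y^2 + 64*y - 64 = (y - 2)*(y^3 - 2*y^2 - 16*y + 32) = (y - 4)*(y - 2)*(y^2 + 2*y - 8) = (y - 4)*(y - 2)*(y + 4)*(y - 2)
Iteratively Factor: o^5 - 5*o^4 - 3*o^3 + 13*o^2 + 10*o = (o - 5)*(o^4 - 3*o^2 - 2*o) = (o - 5)*(o + 1)*(o^3 - o^2 - 2*o) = o*(o - 5)*(o + 1)*(o^2 - o - 2) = o*(o - 5)*(o - 2)*(o + 1)*(o + 1)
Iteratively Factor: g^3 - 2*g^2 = (g)*(g^2 - 2*g) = g^2*(g - 2)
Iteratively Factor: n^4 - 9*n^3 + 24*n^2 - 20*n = (n - 2)*(n^3 - 7*n^2 + 10*n) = (n - 5)*(n - 2)*(n^2 - 2*n) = (n - 5)*(n - 2)^2*(n)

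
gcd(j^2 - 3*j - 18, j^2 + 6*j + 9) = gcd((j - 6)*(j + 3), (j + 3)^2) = j + 3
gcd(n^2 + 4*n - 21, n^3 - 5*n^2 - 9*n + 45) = n - 3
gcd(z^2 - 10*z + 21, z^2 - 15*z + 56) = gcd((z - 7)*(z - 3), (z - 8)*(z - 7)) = z - 7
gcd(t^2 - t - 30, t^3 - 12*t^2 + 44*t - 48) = t - 6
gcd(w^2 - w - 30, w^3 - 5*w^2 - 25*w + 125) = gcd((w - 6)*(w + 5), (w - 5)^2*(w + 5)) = w + 5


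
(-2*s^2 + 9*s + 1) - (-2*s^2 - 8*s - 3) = 17*s + 4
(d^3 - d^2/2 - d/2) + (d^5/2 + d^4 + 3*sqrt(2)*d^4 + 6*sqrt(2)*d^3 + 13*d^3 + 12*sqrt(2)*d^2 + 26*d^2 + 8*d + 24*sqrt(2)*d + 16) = d^5/2 + d^4 + 3*sqrt(2)*d^4 + 6*sqrt(2)*d^3 + 14*d^3 + 12*sqrt(2)*d^2 + 51*d^2/2 + 15*d/2 + 24*sqrt(2)*d + 16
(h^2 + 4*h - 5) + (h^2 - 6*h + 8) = 2*h^2 - 2*h + 3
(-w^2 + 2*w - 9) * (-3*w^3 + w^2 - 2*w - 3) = 3*w^5 - 7*w^4 + 31*w^3 - 10*w^2 + 12*w + 27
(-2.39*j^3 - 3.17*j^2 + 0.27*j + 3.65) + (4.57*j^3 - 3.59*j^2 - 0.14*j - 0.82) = 2.18*j^3 - 6.76*j^2 + 0.13*j + 2.83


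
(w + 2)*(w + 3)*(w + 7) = w^3 + 12*w^2 + 41*w + 42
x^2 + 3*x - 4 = (x - 1)*(x + 4)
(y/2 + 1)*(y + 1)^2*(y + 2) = y^4/2 + 3*y^3 + 13*y^2/2 + 6*y + 2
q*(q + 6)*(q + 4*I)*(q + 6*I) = q^4 + 6*q^3 + 10*I*q^3 - 24*q^2 + 60*I*q^2 - 144*q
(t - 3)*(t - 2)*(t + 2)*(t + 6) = t^4 + 3*t^3 - 22*t^2 - 12*t + 72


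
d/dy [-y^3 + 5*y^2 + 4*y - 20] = -3*y^2 + 10*y + 4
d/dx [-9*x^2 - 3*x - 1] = -18*x - 3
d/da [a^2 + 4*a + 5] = 2*a + 4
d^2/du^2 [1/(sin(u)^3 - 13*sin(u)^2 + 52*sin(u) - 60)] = (-9*sin(u)^6 + 143*sin(u)^5 - 768*sin(u)^4 + 1280*sin(u)^3 + 1742*sin(u)^2 - 6816*sin(u) + 3848)/(sin(u)^3 - 13*sin(u)^2 + 52*sin(u) - 60)^3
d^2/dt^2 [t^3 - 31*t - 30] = 6*t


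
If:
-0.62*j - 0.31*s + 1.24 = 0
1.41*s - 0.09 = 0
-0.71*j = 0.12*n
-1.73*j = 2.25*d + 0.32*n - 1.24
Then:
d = 0.69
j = 1.97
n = -11.64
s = 0.06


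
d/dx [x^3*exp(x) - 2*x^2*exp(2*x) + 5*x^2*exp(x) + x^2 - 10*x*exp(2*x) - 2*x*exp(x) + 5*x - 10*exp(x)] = x^3*exp(x) - 4*x^2*exp(2*x) + 8*x^2*exp(x) - 24*x*exp(2*x) + 8*x*exp(x) + 2*x - 10*exp(2*x) - 12*exp(x) + 5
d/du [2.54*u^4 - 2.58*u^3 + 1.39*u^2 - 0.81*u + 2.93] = 10.16*u^3 - 7.74*u^2 + 2.78*u - 0.81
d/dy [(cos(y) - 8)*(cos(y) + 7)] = sin(y) - sin(2*y)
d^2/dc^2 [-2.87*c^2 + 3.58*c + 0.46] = -5.74000000000000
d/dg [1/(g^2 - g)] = (1 - 2*g)/(g^2*(g - 1)^2)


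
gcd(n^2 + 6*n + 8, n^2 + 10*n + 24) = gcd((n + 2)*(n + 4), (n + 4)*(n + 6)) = n + 4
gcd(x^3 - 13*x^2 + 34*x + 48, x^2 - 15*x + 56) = x - 8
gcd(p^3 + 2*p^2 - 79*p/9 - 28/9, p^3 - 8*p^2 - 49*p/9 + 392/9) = p - 7/3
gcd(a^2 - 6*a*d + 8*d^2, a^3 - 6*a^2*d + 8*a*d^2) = a^2 - 6*a*d + 8*d^2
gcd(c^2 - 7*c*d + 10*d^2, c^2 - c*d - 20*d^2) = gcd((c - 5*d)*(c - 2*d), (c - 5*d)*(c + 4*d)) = c - 5*d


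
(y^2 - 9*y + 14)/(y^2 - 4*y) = (y^2 - 9*y + 14)/(y*(y - 4))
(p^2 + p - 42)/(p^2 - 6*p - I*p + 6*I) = (p + 7)/(p - I)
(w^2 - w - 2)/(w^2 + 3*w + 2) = (w - 2)/(w + 2)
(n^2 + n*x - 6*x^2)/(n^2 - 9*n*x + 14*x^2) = (-n - 3*x)/(-n + 7*x)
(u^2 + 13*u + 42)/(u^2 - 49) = (u + 6)/(u - 7)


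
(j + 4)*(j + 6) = j^2 + 10*j + 24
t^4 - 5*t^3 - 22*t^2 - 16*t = t*(t - 8)*(t + 1)*(t + 2)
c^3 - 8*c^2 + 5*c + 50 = (c - 5)^2*(c + 2)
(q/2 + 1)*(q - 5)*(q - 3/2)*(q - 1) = q^4/2 - 11*q^3/4 - q^2/2 + 41*q/4 - 15/2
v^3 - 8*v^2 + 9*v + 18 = (v - 6)*(v - 3)*(v + 1)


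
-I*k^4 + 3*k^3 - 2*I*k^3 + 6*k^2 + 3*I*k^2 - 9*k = k*(k + 3)*(k + 3*I)*(-I*k + I)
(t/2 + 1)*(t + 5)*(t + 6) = t^3/2 + 13*t^2/2 + 26*t + 30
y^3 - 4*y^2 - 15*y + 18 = (y - 6)*(y - 1)*(y + 3)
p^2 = p^2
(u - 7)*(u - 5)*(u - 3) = u^3 - 15*u^2 + 71*u - 105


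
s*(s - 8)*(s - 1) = s^3 - 9*s^2 + 8*s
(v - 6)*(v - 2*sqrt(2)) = v^2 - 6*v - 2*sqrt(2)*v + 12*sqrt(2)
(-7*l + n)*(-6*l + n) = 42*l^2 - 13*l*n + n^2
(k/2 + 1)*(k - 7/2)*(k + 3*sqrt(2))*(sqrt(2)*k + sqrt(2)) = sqrt(2)*k^4/2 - sqrt(2)*k^3/4 + 3*k^3 - 17*sqrt(2)*k^2/4 - 3*k^2/2 - 51*k/2 - 7*sqrt(2)*k/2 - 21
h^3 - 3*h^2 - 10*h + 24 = (h - 4)*(h - 2)*(h + 3)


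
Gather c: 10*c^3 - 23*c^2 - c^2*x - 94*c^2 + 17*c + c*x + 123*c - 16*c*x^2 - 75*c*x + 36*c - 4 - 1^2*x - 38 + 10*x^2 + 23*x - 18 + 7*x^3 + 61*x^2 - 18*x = 10*c^3 + c^2*(-x - 117) + c*(-16*x^2 - 74*x + 176) + 7*x^3 + 71*x^2 + 4*x - 60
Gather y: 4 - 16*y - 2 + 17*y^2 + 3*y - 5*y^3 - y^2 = -5*y^3 + 16*y^2 - 13*y + 2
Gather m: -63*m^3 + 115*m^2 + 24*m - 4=-63*m^3 + 115*m^2 + 24*m - 4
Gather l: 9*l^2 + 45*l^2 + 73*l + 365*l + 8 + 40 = 54*l^2 + 438*l + 48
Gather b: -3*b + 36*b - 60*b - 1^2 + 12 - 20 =-27*b - 9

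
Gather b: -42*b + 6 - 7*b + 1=7 - 49*b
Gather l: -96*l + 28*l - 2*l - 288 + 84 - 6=-70*l - 210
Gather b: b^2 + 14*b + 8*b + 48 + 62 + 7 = b^2 + 22*b + 117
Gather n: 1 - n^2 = 1 - n^2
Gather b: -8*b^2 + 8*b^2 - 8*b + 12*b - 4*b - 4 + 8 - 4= 0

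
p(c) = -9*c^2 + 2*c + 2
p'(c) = 2 - 18*c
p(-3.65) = -125.20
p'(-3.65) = 67.70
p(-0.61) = -2.57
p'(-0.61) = 12.98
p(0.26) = 1.91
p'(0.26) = -2.68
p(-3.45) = -112.02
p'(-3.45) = 64.10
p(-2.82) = -75.21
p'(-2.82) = 52.76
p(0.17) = 2.08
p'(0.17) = -1.06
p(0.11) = 2.11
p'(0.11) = 0.02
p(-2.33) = -51.52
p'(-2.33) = 43.94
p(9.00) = -709.00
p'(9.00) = -160.00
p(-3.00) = -85.00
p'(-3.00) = 56.00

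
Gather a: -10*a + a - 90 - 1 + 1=-9*a - 90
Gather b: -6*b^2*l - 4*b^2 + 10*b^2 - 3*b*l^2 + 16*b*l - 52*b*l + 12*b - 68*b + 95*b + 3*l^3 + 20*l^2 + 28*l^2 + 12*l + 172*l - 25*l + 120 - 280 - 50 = b^2*(6 - 6*l) + b*(-3*l^2 - 36*l + 39) + 3*l^3 + 48*l^2 + 159*l - 210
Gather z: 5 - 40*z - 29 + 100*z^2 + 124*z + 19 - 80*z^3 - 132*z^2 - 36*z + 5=-80*z^3 - 32*z^2 + 48*z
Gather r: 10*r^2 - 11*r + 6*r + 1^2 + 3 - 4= 10*r^2 - 5*r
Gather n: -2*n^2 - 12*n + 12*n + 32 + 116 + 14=162 - 2*n^2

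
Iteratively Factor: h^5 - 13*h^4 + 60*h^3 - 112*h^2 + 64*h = (h - 4)*(h^4 - 9*h^3 + 24*h^2 - 16*h) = h*(h - 4)*(h^3 - 9*h^2 + 24*h - 16) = h*(h - 4)^2*(h^2 - 5*h + 4) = h*(h - 4)^2*(h - 1)*(h - 4)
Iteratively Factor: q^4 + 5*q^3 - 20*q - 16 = (q + 2)*(q^3 + 3*q^2 - 6*q - 8) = (q + 1)*(q + 2)*(q^2 + 2*q - 8) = (q + 1)*(q + 2)*(q + 4)*(q - 2)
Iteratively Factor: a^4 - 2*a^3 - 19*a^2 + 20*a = (a - 5)*(a^3 + 3*a^2 - 4*a) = a*(a - 5)*(a^2 + 3*a - 4) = a*(a - 5)*(a + 4)*(a - 1)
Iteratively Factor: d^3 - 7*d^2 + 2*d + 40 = (d + 2)*(d^2 - 9*d + 20) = (d - 4)*(d + 2)*(d - 5)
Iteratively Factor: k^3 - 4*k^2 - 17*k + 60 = (k + 4)*(k^2 - 8*k + 15) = (k - 5)*(k + 4)*(k - 3)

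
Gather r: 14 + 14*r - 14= 14*r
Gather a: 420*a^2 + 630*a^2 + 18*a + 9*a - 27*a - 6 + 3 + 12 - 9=1050*a^2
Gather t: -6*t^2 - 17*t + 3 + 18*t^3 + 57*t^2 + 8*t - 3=18*t^3 + 51*t^2 - 9*t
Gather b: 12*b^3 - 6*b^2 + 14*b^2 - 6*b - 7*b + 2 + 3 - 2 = 12*b^3 + 8*b^2 - 13*b + 3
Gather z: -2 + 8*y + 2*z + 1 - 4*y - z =4*y + z - 1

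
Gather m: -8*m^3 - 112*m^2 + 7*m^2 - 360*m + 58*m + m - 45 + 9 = -8*m^3 - 105*m^2 - 301*m - 36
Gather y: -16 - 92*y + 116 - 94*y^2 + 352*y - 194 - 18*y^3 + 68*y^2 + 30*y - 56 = -18*y^3 - 26*y^2 + 290*y - 150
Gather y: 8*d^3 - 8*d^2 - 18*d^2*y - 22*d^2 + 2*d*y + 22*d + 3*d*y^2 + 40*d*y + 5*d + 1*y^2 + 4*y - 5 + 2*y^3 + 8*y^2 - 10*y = 8*d^3 - 30*d^2 + 27*d + 2*y^3 + y^2*(3*d + 9) + y*(-18*d^2 + 42*d - 6) - 5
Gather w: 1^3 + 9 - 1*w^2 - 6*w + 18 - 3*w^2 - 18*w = -4*w^2 - 24*w + 28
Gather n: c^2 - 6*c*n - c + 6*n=c^2 - c + n*(6 - 6*c)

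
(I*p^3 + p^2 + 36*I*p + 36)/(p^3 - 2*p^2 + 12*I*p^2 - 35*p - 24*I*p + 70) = (I*p^3 + p^2 + 36*I*p + 36)/(p^3 + p^2*(-2 + 12*I) + p*(-35 - 24*I) + 70)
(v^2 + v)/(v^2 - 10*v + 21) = v*(v + 1)/(v^2 - 10*v + 21)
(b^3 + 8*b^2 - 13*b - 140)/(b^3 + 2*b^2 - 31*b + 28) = (b + 5)/(b - 1)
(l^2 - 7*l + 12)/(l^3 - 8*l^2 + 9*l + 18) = (l - 4)/(l^2 - 5*l - 6)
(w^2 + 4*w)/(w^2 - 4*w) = (w + 4)/(w - 4)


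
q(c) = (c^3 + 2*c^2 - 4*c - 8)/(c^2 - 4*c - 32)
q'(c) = (4 - 2*c)*(c^3 + 2*c^2 - 4*c - 8)/(c^2 - 4*c - 32)^2 + (3*c^2 + 4*c - 4)/(c^2 - 4*c - 32)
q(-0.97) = 0.12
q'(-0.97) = 0.16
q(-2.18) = 0.01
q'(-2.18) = -0.09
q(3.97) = -2.19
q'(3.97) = -2.11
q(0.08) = 0.26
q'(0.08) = 0.08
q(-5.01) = -4.83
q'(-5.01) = -1.26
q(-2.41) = 0.04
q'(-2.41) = -0.25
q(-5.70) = -4.53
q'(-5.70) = 0.04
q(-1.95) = 0.00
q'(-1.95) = 0.02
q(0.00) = 0.25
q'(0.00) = 0.09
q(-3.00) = 0.45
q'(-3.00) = -1.41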